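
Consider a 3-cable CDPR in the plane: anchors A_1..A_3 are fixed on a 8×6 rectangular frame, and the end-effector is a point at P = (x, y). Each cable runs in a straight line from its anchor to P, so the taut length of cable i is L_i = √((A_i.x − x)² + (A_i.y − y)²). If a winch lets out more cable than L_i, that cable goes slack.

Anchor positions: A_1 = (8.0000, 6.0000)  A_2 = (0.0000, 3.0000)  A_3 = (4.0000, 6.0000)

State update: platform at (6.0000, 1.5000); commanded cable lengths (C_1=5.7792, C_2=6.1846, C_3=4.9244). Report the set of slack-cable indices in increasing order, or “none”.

1

cable 1: L_1 = ‖A_1−P‖ = 4.9244;  C_1 = 5.7792 → slack
cable 2: L_2 = ‖A_2−P‖ = 6.1847;  C_2 = 6.1846 → taut
cable 3: L_3 = ‖A_3−P‖ = 4.9244;  C_3 = 4.9244 → taut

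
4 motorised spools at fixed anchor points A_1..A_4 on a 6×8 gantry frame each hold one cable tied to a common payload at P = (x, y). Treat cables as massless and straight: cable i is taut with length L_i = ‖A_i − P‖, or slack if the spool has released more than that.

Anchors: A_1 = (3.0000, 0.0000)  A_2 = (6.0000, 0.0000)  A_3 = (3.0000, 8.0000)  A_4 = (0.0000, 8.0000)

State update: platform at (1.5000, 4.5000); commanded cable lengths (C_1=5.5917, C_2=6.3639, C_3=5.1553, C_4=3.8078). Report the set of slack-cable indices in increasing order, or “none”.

1, 3

cable 1: L_1 = ‖A_1−P‖ = 4.7434;  C_1 = 5.5917 → slack
cable 2: L_2 = ‖A_2−P‖ = 6.3640;  C_2 = 6.3639 → taut
cable 3: L_3 = ‖A_3−P‖ = 3.8079;  C_3 = 5.1553 → slack
cable 4: L_4 = ‖A_4−P‖ = 3.8079;  C_4 = 3.8078 → taut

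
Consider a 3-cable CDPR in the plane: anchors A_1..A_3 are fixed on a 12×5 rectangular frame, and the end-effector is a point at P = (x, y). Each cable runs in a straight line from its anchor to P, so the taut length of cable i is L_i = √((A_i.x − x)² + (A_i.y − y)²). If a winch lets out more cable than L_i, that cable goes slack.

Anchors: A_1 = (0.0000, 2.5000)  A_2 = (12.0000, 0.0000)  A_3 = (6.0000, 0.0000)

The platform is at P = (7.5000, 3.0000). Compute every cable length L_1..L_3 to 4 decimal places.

(7.5166, 5.4083, 3.3541)

cable 1: Δx=-7.5000, Δy=-0.5000; L_1 = √(Δx²+Δy²) = 7.5166
cable 2: Δx=4.5000, Δy=-3.0000; L_2 = √(Δx²+Δy²) = 5.4083
cable 3: Δx=-1.5000, Δy=-3.0000; L_3 = √(Δx²+Δy²) = 3.3541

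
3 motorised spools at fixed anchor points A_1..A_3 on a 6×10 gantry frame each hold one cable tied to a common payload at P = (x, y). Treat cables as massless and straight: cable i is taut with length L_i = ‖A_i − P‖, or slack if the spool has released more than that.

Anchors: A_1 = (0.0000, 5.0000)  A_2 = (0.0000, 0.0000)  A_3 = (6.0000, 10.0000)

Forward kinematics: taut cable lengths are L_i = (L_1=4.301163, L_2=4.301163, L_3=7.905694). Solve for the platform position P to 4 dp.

expand ‖A_i−P‖²=L_i² and subtract eq 1 (k_i ≔ ‖A_i‖²−L_i²)
k_1 = 0.0000+25.0000−18.5000 = 6.5000
eq1−eq2 → [0.0000  10.0000]·P = 25.0000
eq1−eq3 → [-12.0000  -10.0000]·P = -67.0000
2×2 solve → P = (3.5000, 2.5000)

(3.5000, 2.5000)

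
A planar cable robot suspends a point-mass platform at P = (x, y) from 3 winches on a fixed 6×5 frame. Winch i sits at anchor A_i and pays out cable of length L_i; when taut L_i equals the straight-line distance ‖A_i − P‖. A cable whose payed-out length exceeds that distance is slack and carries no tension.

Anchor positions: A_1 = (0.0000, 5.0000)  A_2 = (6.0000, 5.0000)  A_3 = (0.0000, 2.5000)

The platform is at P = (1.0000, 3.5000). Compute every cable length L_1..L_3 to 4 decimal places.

L_1 = √((0.0000−1.0000)² + (5.0000−3.5000)²) = 1.8028
L_2 = √((6.0000−1.0000)² + (5.0000−3.5000)²) = 5.2202
L_3 = √((0.0000−1.0000)² + (2.5000−3.5000)²) = 1.4142

(1.8028, 5.2202, 1.4142)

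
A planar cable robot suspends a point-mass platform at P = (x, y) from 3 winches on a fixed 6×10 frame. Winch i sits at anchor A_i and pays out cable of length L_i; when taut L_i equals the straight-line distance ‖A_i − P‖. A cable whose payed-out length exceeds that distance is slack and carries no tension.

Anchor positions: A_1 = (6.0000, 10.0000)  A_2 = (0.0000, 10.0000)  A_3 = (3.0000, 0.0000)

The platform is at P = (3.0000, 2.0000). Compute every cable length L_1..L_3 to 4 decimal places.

(8.5440, 8.5440, 2.0000)

cable 1: Δx=3.0000, Δy=8.0000; L_1 = √(Δx²+Δy²) = 8.5440
cable 2: Δx=-3.0000, Δy=8.0000; L_2 = √(Δx²+Δy²) = 8.5440
cable 3: Δx=0.0000, Δy=-2.0000; L_3 = √(Δx²+Δy²) = 2.0000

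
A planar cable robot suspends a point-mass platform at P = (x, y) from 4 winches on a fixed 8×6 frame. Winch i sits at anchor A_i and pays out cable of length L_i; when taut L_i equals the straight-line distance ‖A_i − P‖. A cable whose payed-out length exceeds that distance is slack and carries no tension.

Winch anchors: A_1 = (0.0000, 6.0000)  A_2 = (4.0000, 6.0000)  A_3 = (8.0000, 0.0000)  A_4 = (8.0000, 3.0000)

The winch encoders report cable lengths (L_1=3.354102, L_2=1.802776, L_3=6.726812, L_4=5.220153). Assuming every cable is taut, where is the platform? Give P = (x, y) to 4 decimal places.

expand ‖A_i−P‖²=L_i² and subtract eq 1 (q_i ≔ ‖A_i‖²−L_i²)
q_1 = 0.0000+36.0000−11.2500 = 24.7500
eq1−eq2 → [-8.0000  0.0000]·P = -24.0000
eq1−eq3 → [-16.0000  12.0000]·P = 6.0000
eq1−eq4 → [-16.0000  6.0000]·P = -21.0000
2×2 solve → P = (3.0000, 4.5000)
check cable 4: ‖A_4−P‖² = 27.2500 ≈ L_4² = 27.2500 ✓

(3.0000, 4.5000)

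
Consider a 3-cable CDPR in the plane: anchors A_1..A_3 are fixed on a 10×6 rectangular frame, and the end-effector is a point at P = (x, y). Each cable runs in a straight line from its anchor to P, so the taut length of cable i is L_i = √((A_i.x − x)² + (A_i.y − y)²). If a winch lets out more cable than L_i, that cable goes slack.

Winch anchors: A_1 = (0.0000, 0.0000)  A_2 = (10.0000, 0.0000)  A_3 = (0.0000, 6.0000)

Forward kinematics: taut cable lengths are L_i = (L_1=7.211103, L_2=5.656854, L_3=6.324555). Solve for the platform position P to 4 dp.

(6.0000, 4.0000)

expand ‖A_i−P‖²=L_i² and subtract eq 1 (k_i ≔ ‖A_i‖²−L_i²)
k_1 = 0.0000+0.0000−52.0000 = -52.0000
eq1−eq2 → [-20.0000  0.0000]·P = -120.0000
eq1−eq3 → [0.0000  -12.0000]·P = -48.0000
2×2 solve → P = (6.0000, 4.0000)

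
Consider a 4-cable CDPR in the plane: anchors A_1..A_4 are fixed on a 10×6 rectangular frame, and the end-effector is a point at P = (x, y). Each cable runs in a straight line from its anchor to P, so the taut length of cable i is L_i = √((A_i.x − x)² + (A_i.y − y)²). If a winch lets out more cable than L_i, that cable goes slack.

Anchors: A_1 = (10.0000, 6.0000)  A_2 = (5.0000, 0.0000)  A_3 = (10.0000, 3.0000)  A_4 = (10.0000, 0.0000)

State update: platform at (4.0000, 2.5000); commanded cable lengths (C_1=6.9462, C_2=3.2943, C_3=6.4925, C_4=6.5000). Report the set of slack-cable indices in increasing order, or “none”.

2, 3

cable 1: √((6.0000)²+(3.5000)²)=6.9462, C_1=6.9462: taut
cable 2: √((1.0000)²+(-2.5000)²)=2.6926, C_2=3.2943: slack
cable 3: √((6.0000)²+(0.5000)²)=6.0208, C_3=6.4925: slack
cable 4: √((6.0000)²+(-2.5000)²)=6.5000, C_4=6.5000: taut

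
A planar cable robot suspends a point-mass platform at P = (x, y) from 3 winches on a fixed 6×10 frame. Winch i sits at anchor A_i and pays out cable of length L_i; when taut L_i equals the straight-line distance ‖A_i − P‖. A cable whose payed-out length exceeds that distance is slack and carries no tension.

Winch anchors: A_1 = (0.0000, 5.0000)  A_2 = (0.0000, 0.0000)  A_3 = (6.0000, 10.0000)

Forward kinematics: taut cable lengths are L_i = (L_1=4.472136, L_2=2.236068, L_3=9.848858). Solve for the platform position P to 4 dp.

expand ‖A_i−P‖²=L_i² and subtract eq 1 (k_i ≔ ‖A_i‖²−L_i²)
k_1 = 0.0000+25.0000−20.0000 = 5.0000
eq1−eq2 → [0.0000  10.0000]·P = 10.0000
eq1−eq3 → [-12.0000  -10.0000]·P = -34.0000
2×2 solve → P = (2.0000, 1.0000)

(2.0000, 1.0000)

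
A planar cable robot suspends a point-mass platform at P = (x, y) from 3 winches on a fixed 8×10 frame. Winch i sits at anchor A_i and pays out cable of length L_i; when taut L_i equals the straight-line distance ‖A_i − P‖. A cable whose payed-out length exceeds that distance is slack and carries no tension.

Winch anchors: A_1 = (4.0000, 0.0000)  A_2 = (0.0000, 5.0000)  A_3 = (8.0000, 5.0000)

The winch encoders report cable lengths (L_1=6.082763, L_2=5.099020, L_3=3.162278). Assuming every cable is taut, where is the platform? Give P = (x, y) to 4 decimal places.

expand ‖A_i−P‖²=L_i² and subtract eq 1 (k_i ≔ ‖A_i‖²−L_i²)
k_1 = 16.0000+0.0000−37.0000 = -21.0000
eq1−eq2 → [8.0000  -10.0000]·P = -20.0000
eq1−eq3 → [-8.0000  -10.0000]·P = -100.0000
2×2 solve → P = (5.0000, 6.0000)

(5.0000, 6.0000)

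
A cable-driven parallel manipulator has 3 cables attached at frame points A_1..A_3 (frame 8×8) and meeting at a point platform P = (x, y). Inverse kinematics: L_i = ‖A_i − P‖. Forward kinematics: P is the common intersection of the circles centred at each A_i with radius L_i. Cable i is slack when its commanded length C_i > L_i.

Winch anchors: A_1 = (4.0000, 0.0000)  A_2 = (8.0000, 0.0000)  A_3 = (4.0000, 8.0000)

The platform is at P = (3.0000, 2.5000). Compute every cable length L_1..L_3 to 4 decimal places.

(2.6926, 5.5902, 5.5902)

L_1 = √((4.0000−3.0000)² + (0.0000−2.5000)²) = 2.6926
L_2 = √((8.0000−3.0000)² + (0.0000−2.5000)²) = 5.5902
L_3 = √((4.0000−3.0000)² + (8.0000−2.5000)²) = 5.5902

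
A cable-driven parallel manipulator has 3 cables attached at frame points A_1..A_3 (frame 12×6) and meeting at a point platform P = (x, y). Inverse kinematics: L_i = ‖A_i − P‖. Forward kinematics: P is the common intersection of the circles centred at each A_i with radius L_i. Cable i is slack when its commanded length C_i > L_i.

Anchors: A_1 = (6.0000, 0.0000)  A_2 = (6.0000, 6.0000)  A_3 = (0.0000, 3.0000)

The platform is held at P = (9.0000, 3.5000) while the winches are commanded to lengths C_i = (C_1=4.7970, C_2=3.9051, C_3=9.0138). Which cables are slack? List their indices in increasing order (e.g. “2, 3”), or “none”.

i=1: geometric 4.6098 vs commanded 4.7970 ⇒ slack
i=2: geometric 3.9051 vs commanded 3.9051 ⇒ taut
i=3: geometric 9.0139 vs commanded 9.0138 ⇒ taut

1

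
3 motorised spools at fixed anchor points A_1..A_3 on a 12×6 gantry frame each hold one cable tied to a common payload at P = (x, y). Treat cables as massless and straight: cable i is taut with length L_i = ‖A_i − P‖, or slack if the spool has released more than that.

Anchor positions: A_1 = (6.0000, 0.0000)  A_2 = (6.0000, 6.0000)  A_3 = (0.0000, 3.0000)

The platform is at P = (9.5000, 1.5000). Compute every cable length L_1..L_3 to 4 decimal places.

cable 1: Δx=-3.5000, Δy=-1.5000; L_1 = √(Δx²+Δy²) = 3.8079
cable 2: Δx=-3.5000, Δy=4.5000; L_2 = √(Δx²+Δy²) = 5.7009
cable 3: Δx=-9.5000, Δy=1.5000; L_3 = √(Δx²+Δy²) = 9.6177

(3.8079, 5.7009, 9.6177)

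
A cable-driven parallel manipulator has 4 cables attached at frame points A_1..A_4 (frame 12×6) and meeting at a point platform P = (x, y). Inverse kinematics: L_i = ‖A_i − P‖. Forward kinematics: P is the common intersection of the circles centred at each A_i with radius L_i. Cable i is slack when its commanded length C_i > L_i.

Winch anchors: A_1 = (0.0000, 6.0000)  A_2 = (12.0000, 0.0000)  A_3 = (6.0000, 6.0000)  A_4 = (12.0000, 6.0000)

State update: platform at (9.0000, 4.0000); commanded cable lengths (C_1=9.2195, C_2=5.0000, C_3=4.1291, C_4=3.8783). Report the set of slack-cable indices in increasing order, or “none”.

3, 4

cable 1: L_1 = ‖A_1−P‖ = 9.2195;  C_1 = 9.2195 → taut
cable 2: L_2 = ‖A_2−P‖ = 5.0000;  C_2 = 5.0000 → taut
cable 3: L_3 = ‖A_3−P‖ = 3.6056;  C_3 = 4.1291 → slack
cable 4: L_4 = ‖A_4−P‖ = 3.6056;  C_4 = 3.8783 → slack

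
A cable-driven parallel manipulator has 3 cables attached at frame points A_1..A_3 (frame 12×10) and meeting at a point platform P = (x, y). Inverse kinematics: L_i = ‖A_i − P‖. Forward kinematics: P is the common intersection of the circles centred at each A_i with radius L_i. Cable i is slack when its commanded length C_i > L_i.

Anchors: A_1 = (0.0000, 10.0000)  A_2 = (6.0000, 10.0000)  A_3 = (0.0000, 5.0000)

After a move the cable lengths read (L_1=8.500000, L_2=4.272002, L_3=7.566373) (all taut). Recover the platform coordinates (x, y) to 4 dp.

expand ‖A_i−P‖²=L_i² and subtract eq 1 (k_i ≔ ‖A_i‖²−L_i²)
k_1 = 0.0000+100.0000−72.2500 = 27.7500
eq1−eq2 → [-12.0000  0.0000]·P = -90.0000
eq1−eq3 → [0.0000  10.0000]·P = 60.0000
2×2 solve → P = (7.5000, 6.0000)

(7.5000, 6.0000)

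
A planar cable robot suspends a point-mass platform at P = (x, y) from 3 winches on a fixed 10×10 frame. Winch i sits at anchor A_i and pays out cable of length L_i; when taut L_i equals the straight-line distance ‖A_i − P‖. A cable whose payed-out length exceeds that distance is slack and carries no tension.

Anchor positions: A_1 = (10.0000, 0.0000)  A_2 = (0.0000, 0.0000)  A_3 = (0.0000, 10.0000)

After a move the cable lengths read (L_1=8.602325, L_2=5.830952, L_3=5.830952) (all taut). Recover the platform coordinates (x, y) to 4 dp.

(3.0000, 5.0000)

circle eqns → linear via eq_j − eq_1; set k_j = A_j·A_j − L_j²
k_1 = 100.0000+0.0000−74.0000 = 26.0000
20.0000·x + 0.0000·y = k_1−k_2 = 60.0000
20.0000·x − 20.0000·y = k_1−k_3 = -40.0000
solve first two rows → x=3.0000, y=5.0000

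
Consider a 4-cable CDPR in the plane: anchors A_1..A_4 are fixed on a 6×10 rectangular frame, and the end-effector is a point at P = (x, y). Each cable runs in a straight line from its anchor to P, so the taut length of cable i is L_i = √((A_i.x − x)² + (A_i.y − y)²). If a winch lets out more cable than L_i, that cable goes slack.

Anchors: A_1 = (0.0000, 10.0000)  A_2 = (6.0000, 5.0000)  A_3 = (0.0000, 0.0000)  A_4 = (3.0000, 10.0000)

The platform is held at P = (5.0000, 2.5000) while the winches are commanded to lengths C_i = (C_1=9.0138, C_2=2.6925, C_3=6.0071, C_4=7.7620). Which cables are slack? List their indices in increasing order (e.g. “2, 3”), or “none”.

i=1: geometric 9.0139 vs commanded 9.0138 ⇒ taut
i=2: geometric 2.6926 vs commanded 2.6925 ⇒ taut
i=3: geometric 5.5902 vs commanded 6.0071 ⇒ slack
i=4: geometric 7.7621 vs commanded 7.7620 ⇒ taut

3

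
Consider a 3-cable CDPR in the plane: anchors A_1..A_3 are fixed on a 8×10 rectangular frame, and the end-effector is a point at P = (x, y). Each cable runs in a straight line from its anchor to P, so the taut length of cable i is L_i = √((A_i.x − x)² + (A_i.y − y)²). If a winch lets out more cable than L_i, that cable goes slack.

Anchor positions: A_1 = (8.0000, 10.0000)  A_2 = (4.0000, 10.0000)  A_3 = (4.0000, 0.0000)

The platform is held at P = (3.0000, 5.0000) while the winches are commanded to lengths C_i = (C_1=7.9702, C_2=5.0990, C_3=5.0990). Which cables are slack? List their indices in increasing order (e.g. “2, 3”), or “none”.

1

cable 1: √((5.0000)²+(5.0000)²)=7.0711, C_1=7.9702: slack
cable 2: √((1.0000)²+(5.0000)²)=5.0990, C_2=5.0990: taut
cable 3: √((1.0000)²+(-5.0000)²)=5.0990, C_3=5.0990: taut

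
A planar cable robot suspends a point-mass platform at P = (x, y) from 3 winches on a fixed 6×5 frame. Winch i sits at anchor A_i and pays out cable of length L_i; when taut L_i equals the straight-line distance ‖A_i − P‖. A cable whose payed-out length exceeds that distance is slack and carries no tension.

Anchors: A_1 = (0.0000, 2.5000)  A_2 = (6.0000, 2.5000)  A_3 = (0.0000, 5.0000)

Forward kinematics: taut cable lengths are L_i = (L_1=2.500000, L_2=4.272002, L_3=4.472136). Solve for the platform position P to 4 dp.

(2.0000, 1.0000)

circle eqns → linear via eq_j − eq_1; set q_j = A_j·A_j − L_j²
q_1 = 0.0000+6.2500−6.2500 = 0.0000
-12.0000·x + 0.0000·y = q_1−q_2 = -24.0000
0.0000·x − 5.0000·y = q_1−q_3 = -5.0000
solve first two rows → x=2.0000, y=1.0000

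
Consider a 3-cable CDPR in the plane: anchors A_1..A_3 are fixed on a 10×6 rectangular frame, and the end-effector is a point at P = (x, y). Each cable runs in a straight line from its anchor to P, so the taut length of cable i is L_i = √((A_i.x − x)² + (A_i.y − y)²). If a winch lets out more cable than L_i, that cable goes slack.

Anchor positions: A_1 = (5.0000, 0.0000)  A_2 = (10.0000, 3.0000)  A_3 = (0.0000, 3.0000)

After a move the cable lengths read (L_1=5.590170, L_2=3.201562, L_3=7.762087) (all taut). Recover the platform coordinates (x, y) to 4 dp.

expand ‖A_i−P‖²=L_i² and subtract eq 1 (q_i ≔ ‖A_i‖²−L_i²)
q_1 = 25.0000+0.0000−31.2500 = -6.2500
eq1−eq2 → [-10.0000  -6.0000]·P = -105.0000
eq1−eq3 → [10.0000  -6.0000]·P = 45.0000
2×2 solve → P = (7.5000, 5.0000)

(7.5000, 5.0000)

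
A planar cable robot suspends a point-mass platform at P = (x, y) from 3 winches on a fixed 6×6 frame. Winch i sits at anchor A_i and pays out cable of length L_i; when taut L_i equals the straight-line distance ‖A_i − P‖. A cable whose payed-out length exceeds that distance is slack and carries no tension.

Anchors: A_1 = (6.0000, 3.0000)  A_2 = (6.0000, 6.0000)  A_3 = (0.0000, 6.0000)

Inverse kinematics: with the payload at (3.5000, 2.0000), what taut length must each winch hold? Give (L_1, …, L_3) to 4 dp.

(2.6926, 4.7170, 5.3151)

cable 1: Δx=2.5000, Δy=1.0000; L_1 = √(Δx²+Δy²) = 2.6926
cable 2: Δx=2.5000, Δy=4.0000; L_2 = √(Δx²+Δy²) = 4.7170
cable 3: Δx=-3.5000, Δy=4.0000; L_3 = √(Δx²+Δy²) = 5.3151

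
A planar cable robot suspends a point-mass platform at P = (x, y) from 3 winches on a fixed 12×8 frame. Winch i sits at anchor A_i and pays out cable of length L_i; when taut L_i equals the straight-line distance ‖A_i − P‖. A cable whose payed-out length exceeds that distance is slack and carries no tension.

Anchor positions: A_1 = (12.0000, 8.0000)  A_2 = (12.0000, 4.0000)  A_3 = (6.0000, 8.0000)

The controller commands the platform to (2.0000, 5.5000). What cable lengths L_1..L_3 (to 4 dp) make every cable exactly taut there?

(10.3078, 10.1119, 4.7170)

L_1 = √((12.0000−2.0000)² + (8.0000−5.5000)²) = 10.3078
L_2 = √((12.0000−2.0000)² + (4.0000−5.5000)²) = 10.1119
L_3 = √((6.0000−2.0000)² + (8.0000−5.5000)²) = 4.7170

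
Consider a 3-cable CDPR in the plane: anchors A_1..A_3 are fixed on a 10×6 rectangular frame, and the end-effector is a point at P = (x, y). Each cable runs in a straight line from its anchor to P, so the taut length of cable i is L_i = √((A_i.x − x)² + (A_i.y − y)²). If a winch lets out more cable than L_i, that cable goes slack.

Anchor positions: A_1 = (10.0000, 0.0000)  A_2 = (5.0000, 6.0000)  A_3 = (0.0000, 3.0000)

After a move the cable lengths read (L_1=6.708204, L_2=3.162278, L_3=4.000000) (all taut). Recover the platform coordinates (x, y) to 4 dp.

expand ‖A_i−P‖²=L_i² and subtract eq 1 (q_i ≔ ‖A_i‖²−L_i²)
q_1 = 100.0000+0.0000−45.0000 = 55.0000
eq1−eq2 → [10.0000  -12.0000]·P = 4.0000
eq1−eq3 → [20.0000  -6.0000]·P = 62.0000
2×2 solve → P = (4.0000, 3.0000)

(4.0000, 3.0000)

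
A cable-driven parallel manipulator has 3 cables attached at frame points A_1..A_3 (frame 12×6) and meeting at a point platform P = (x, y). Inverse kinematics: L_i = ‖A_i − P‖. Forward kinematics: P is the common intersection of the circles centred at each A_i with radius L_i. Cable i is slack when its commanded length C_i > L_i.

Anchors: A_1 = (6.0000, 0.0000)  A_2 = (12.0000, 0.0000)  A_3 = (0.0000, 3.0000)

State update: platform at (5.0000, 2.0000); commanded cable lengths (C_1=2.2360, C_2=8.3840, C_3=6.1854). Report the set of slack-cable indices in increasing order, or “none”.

cable 1: √((1.0000)²+(-2.0000)²)=2.2361, C_1=2.2360: taut
cable 2: √((7.0000)²+(-2.0000)²)=7.2801, C_2=8.3840: slack
cable 3: √((-5.0000)²+(1.0000)²)=5.0990, C_3=6.1854: slack

2, 3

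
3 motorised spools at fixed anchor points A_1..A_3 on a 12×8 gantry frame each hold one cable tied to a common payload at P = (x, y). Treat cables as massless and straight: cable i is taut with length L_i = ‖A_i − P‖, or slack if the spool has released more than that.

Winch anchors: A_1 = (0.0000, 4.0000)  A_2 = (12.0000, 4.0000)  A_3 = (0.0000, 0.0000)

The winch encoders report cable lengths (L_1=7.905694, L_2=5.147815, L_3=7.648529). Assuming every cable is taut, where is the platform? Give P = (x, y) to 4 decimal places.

(7.5000, 1.5000)

each cable: (A_i−P)·(A_i−P) = L_i²; let c_i = ‖A_i‖²−L_i²
c_1 = 0.0000+16.0000−62.5000 = -46.5000
row 1: -24.0000x + 0.0000y = -180.0000  (c_2=133.5000)
row 2: 0.0000x + 8.0000y = 12.0000  (c_3=-58.5000)
Cramer on rows 1–2 → x = 7.5000, y = 1.5000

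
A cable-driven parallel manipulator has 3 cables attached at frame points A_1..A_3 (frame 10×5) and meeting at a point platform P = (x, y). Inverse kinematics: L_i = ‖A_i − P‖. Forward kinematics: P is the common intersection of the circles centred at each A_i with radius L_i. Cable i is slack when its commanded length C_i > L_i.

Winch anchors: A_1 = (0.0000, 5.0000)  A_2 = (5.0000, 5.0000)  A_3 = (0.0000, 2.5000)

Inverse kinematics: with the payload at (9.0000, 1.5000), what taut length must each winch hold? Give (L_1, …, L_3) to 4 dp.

L_1 = √((0.0000−9.0000)² + (5.0000−1.5000)²) = 9.6566
L_2 = √((5.0000−9.0000)² + (5.0000−1.5000)²) = 5.3151
L_3 = √((0.0000−9.0000)² + (2.5000−1.5000)²) = 9.0554

(9.6566, 5.3151, 9.0554)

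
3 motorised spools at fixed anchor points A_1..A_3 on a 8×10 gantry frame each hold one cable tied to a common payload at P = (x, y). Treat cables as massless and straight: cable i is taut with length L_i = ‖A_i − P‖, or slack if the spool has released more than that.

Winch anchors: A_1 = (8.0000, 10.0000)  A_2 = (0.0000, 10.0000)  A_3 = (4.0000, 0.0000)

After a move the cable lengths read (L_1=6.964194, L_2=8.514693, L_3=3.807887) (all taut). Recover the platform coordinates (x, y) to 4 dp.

(5.5000, 3.5000)

expand ‖A_i−P‖²=L_i² and subtract eq 1 (c_i ≔ ‖A_i‖²−L_i²)
c_1 = 64.0000+100.0000−48.5000 = 115.5000
eq1−eq2 → [16.0000  0.0000]·P = 88.0000
eq1−eq3 → [8.0000  20.0000]·P = 114.0000
2×2 solve → P = (5.5000, 3.5000)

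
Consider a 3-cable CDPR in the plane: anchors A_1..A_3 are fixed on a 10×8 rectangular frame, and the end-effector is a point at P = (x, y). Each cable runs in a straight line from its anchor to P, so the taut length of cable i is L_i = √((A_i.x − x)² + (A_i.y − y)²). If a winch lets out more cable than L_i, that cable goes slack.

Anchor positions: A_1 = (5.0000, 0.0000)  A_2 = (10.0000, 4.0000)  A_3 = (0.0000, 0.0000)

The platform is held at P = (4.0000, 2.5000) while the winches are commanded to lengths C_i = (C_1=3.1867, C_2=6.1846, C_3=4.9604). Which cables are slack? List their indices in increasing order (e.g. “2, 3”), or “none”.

1, 3

i=1: geometric 2.6926 vs commanded 3.1867 ⇒ slack
i=2: geometric 6.1847 vs commanded 6.1846 ⇒ taut
i=3: geometric 4.7170 vs commanded 4.9604 ⇒ slack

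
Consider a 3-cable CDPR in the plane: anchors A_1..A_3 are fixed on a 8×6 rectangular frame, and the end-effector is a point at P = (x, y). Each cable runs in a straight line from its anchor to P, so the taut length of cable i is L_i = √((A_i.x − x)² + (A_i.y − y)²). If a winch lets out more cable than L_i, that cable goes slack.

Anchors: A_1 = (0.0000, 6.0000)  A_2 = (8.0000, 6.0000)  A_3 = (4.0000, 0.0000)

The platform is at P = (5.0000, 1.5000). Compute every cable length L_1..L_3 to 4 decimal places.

cable 1: Δx=-5.0000, Δy=4.5000; L_1 = √(Δx²+Δy²) = 6.7268
cable 2: Δx=3.0000, Δy=4.5000; L_2 = √(Δx²+Δy²) = 5.4083
cable 3: Δx=-1.0000, Δy=-1.5000; L_3 = √(Δx²+Δy²) = 1.8028

(6.7268, 5.4083, 1.8028)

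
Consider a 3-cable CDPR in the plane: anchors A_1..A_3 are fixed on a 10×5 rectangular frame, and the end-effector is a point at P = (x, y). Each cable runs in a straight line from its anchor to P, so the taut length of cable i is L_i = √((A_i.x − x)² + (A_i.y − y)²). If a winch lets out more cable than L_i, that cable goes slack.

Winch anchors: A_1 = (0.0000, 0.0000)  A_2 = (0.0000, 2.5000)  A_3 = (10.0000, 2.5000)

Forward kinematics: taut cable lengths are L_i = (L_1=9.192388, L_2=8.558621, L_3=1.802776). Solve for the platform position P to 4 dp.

circle eqns → linear via eq_j − eq_1; set c_j = A_j·A_j − L_j²
c_1 = 0.0000+0.0000−84.5000 = -84.5000
0.0000·x − 5.0000·y = c_1−c_2 = -17.5000
-20.0000·x − 5.0000·y = c_1−c_3 = -187.5000
solve first two rows → x=8.5000, y=3.5000

(8.5000, 3.5000)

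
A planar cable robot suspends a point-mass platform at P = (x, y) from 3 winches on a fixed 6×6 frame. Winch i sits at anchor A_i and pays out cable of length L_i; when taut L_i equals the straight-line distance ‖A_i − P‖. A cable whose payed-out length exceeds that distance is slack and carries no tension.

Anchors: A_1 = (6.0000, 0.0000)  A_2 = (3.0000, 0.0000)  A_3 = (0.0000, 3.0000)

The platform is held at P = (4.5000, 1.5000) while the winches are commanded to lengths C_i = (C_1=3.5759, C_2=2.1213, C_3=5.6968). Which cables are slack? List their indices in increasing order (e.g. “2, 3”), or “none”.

i=1: geometric 2.1213 vs commanded 3.5759 ⇒ slack
i=2: geometric 2.1213 vs commanded 2.1213 ⇒ taut
i=3: geometric 4.7434 vs commanded 5.6968 ⇒ slack

1, 3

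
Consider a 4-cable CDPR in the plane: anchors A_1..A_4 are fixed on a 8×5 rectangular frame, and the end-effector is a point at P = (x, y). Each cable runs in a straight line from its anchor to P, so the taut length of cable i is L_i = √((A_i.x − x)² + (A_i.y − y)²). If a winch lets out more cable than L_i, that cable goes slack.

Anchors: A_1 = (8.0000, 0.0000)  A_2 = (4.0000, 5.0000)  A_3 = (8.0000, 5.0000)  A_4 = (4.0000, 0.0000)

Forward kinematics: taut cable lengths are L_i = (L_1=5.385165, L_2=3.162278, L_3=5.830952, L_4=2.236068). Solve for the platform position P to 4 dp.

circle eqns → linear via eq_j − eq_1; set c_j = A_j·A_j − L_j²
c_1 = 64.0000+0.0000−29.0000 = 35.0000
8.0000·x − 10.0000·y = c_1−c_2 = 4.0000
0.0000·x − 10.0000·y = c_1−c_3 = -20.0000
8.0000·x + 0.0000·y = c_1−c_4 = 24.0000
solve first two rows → x=3.0000, y=2.0000
check cable 4: ‖A_4−P‖² = 5.0000 ≈ L_4² = 5.0000 ✓

(3.0000, 2.0000)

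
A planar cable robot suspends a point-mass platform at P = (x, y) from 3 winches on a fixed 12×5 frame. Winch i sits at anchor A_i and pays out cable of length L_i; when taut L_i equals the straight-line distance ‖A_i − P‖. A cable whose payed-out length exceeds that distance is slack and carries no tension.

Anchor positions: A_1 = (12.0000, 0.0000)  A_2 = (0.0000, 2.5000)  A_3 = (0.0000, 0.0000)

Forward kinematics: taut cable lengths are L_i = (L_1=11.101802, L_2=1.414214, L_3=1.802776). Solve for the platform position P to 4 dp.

(1.0000, 1.5000)

each cable: (A_i−P)·(A_i−P) = L_i²; let k_i = ‖A_i‖²−L_i²
k_1 = 144.0000+0.0000−123.2500 = 20.7500
row 1: 24.0000x − 5.0000y = 16.5000  (k_2=4.2500)
row 2: 24.0000x + 0.0000y = 24.0000  (k_3=-3.2500)
Cramer on rows 1–2 → x = 1.0000, y = 1.5000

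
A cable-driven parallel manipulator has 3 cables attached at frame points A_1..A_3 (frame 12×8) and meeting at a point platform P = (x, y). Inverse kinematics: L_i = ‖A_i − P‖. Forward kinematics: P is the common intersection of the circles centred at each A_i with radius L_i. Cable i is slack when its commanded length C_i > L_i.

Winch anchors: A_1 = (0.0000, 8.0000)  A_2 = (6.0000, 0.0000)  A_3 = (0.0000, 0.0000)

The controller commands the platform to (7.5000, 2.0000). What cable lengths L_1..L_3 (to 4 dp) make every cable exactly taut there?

cable 1: Δx=-7.5000, Δy=6.0000; L_1 = √(Δx²+Δy²) = 9.6047
cable 2: Δx=-1.5000, Δy=-2.0000; L_2 = √(Δx²+Δy²) = 2.5000
cable 3: Δx=-7.5000, Δy=-2.0000; L_3 = √(Δx²+Δy²) = 7.7621

(9.6047, 2.5000, 7.7621)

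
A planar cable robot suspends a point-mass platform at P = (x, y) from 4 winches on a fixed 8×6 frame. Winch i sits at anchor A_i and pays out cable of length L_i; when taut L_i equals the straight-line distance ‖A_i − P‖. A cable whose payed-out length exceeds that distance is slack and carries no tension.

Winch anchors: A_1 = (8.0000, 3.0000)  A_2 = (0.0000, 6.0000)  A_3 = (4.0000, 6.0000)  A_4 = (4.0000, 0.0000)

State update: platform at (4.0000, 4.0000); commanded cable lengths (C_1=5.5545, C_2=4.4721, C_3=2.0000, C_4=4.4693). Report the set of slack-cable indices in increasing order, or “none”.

i=1: geometric 4.1231 vs commanded 5.5545 ⇒ slack
i=2: geometric 4.4721 vs commanded 4.4721 ⇒ taut
i=3: geometric 2.0000 vs commanded 2.0000 ⇒ taut
i=4: geometric 4.0000 vs commanded 4.4693 ⇒ slack

1, 4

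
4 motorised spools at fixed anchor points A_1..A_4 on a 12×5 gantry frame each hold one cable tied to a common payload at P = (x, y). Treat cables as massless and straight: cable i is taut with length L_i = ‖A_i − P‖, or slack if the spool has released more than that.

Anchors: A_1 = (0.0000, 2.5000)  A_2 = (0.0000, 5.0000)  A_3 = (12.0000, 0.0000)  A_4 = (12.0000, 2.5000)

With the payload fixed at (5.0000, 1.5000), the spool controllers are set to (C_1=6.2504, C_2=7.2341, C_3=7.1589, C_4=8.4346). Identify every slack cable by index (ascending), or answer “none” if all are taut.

1, 2, 4

i=1: geometric 5.0990 vs commanded 6.2504 ⇒ slack
i=2: geometric 6.1033 vs commanded 7.2341 ⇒ slack
i=3: geometric 7.1589 vs commanded 7.1589 ⇒ taut
i=4: geometric 7.0711 vs commanded 8.4346 ⇒ slack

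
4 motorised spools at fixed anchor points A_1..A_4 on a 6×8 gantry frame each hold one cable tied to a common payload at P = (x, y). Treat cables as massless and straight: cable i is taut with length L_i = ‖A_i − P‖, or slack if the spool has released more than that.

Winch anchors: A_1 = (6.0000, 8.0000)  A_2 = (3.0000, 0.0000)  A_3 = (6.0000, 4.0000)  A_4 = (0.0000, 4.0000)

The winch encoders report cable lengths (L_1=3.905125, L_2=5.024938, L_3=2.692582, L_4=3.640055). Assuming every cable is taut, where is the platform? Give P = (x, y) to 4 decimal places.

(3.5000, 5.0000)

expand ‖A_i−P‖²=L_i² and subtract eq 1 (k_i ≔ ‖A_i‖²−L_i²)
k_1 = 36.0000+64.0000−15.2500 = 84.7500
eq1−eq2 → [6.0000  16.0000]·P = 101.0000
eq1−eq3 → [0.0000  8.0000]·P = 40.0000
eq1−eq4 → [12.0000  8.0000]·P = 82.0000
2×2 solve → P = (3.5000, 5.0000)
check cable 4: ‖A_4−P‖² = 13.2500 ≈ L_4² = 13.2500 ✓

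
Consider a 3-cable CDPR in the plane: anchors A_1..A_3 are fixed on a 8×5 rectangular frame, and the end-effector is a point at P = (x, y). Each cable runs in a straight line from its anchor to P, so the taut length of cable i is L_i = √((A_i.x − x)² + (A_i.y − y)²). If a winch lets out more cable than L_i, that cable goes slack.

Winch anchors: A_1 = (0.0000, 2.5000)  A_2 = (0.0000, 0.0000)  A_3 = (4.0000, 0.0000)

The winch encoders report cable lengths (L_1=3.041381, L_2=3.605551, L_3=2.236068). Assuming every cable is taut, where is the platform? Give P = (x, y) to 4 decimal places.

(3.0000, 2.0000)

each cable: (A_i−P)·(A_i−P) = L_i²; let c_i = ‖A_i‖²−L_i²
c_1 = 0.0000+6.2500−9.2500 = -3.0000
row 1: 0.0000x + 5.0000y = 10.0000  (c_2=-13.0000)
row 2: -8.0000x + 5.0000y = -14.0000  (c_3=11.0000)
Cramer on rows 1–2 → x = 3.0000, y = 2.0000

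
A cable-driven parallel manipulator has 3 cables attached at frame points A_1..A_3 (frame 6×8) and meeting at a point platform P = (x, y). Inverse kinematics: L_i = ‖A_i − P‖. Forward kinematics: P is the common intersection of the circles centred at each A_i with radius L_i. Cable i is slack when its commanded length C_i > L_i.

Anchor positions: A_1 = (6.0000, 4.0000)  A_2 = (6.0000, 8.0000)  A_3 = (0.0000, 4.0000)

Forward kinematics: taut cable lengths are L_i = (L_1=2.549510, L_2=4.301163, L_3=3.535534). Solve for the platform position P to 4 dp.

(3.5000, 4.5000)

circle eqns → linear via eq_j − eq_1; set q_j = A_j·A_j − L_j²
q_1 = 36.0000+16.0000−6.5000 = 45.5000
0.0000·x − 8.0000·y = q_1−q_2 = -36.0000
12.0000·x + 0.0000·y = q_1−q_3 = 42.0000
solve first two rows → x=3.5000, y=4.5000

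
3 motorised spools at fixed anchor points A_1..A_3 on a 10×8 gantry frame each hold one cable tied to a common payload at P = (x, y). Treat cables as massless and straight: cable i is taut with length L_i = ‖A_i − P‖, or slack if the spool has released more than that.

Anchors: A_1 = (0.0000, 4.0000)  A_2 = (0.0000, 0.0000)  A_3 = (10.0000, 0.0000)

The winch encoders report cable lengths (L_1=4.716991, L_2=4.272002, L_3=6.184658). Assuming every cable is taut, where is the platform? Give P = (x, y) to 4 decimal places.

(4.0000, 1.5000)

circle eqns → linear via eq_j − eq_1; set c_j = A_j·A_j − L_j²
c_1 = 0.0000+16.0000−22.2500 = -6.2500
0.0000·x + 8.0000·y = c_1−c_2 = 12.0000
-20.0000·x + 8.0000·y = c_1−c_3 = -68.0000
solve first two rows → x=4.0000, y=1.5000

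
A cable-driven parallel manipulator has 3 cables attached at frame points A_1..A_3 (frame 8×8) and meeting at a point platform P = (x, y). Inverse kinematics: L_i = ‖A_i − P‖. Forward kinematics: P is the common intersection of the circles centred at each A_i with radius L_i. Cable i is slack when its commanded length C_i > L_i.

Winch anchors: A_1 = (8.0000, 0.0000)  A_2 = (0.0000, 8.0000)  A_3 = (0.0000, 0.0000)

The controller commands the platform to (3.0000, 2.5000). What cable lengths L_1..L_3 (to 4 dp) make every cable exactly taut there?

(5.5902, 6.2650, 3.9051)

L_1: Δ = A_1−P = (5.0000, -2.5000) → ‖Δ‖ = √31.2500 = 5.5902
L_2: Δ = A_2−P = (-3.0000, 5.5000) → ‖Δ‖ = √39.2500 = 6.2650
L_3: Δ = A_3−P = (-3.0000, -2.5000) → ‖Δ‖ = √15.2500 = 3.9051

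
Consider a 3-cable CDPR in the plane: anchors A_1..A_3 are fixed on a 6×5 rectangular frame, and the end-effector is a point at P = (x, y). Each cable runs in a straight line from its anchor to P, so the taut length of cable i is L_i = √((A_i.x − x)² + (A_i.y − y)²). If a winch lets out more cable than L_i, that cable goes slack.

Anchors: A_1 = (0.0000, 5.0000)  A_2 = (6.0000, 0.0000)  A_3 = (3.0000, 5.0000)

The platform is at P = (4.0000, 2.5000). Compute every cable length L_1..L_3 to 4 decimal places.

(4.7170, 3.2016, 2.6926)

L_1 = √((0.0000−4.0000)² + (5.0000−2.5000)²) = 4.7170
L_2 = √((6.0000−4.0000)² + (0.0000−2.5000)²) = 3.2016
L_3 = √((3.0000−4.0000)² + (5.0000−2.5000)²) = 2.6926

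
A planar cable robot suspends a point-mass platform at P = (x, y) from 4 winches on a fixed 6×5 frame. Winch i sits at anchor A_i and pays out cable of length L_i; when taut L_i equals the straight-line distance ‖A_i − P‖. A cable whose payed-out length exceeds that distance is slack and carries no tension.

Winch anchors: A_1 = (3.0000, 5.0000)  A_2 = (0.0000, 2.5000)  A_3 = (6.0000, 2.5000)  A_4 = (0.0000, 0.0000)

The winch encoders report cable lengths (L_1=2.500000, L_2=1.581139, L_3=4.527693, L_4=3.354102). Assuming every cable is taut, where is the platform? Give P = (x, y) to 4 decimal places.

each cable: (A_i−P)·(A_i−P) = L_i²; let q_i = ‖A_i‖²−L_i²
q_1 = 9.0000+25.0000−6.2500 = 27.7500
row 1: 6.0000x + 5.0000y = 24.0000  (q_2=3.7500)
row 2: -6.0000x + 5.0000y = 6.0000  (q_3=21.7500)
row 3: 6.0000x + 10.0000y = 39.0000  (q_4=-11.2500)
Cramer on rows 1–2 → x = 1.5000, y = 3.0000
check cable 4: ‖A_4−P‖² = 11.2500 ≈ L_4² = 11.2500 ✓

(1.5000, 3.0000)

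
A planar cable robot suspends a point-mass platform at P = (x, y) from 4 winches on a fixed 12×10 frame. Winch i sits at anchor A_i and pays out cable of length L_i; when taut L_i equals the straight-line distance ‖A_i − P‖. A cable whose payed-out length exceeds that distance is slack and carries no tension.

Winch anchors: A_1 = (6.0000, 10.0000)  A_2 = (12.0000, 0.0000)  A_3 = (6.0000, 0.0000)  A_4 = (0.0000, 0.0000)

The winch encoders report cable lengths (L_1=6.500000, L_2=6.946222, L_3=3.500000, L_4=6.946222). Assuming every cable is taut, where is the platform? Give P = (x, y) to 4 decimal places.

(6.0000, 3.5000)

expand ‖A_i−P‖²=L_i² and subtract eq 1 (k_i ≔ ‖A_i‖²−L_i²)
k_1 = 36.0000+100.0000−42.2500 = 93.7500
eq1−eq2 → [-12.0000  20.0000]·P = -2.0000
eq1−eq3 → [0.0000  20.0000]·P = 70.0000
eq1−eq4 → [12.0000  20.0000]·P = 142.0000
2×2 solve → P = (6.0000, 3.5000)
check cable 4: ‖A_4−P‖² = 48.2500 ≈ L_4² = 48.2500 ✓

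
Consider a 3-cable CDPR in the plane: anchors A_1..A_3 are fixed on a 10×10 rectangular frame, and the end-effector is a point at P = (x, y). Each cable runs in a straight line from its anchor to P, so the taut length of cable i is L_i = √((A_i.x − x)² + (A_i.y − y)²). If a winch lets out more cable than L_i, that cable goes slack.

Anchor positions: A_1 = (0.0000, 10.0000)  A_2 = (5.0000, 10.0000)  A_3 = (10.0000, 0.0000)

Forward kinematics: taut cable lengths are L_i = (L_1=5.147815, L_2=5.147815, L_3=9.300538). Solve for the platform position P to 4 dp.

(2.5000, 5.5000)

circle eqns → linear via eq_j − eq_1; set k_j = A_j·A_j − L_j²
k_1 = 0.0000+100.0000−26.5000 = 73.5000
-10.0000·x + 0.0000·y = k_1−k_2 = -25.0000
-20.0000·x + 20.0000·y = k_1−k_3 = 60.0000
solve first two rows → x=2.5000, y=5.5000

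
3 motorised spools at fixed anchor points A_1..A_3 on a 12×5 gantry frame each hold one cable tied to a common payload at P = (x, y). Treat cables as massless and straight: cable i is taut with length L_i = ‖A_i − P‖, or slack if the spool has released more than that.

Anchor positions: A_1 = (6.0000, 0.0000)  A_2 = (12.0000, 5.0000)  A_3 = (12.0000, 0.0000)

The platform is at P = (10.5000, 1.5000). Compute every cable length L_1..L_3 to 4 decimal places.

(4.7434, 3.8079, 2.1213)

cable 1: Δx=-4.5000, Δy=-1.5000; L_1 = √(Δx²+Δy²) = 4.7434
cable 2: Δx=1.5000, Δy=3.5000; L_2 = √(Δx²+Δy²) = 3.8079
cable 3: Δx=1.5000, Δy=-1.5000; L_3 = √(Δx²+Δy²) = 2.1213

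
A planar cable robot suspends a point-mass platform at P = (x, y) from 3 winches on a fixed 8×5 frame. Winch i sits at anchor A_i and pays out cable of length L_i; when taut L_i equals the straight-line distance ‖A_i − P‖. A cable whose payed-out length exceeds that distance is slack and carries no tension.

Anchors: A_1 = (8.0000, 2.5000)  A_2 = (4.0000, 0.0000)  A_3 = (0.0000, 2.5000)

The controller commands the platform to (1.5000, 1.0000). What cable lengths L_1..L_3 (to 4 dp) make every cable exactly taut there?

(6.6708, 2.6926, 2.1213)

L_1 = √((8.0000−1.5000)² + (2.5000−1.0000)²) = 6.6708
L_2 = √((4.0000−1.5000)² + (0.0000−1.0000)²) = 2.6926
L_3 = √((0.0000−1.5000)² + (2.5000−1.0000)²) = 2.1213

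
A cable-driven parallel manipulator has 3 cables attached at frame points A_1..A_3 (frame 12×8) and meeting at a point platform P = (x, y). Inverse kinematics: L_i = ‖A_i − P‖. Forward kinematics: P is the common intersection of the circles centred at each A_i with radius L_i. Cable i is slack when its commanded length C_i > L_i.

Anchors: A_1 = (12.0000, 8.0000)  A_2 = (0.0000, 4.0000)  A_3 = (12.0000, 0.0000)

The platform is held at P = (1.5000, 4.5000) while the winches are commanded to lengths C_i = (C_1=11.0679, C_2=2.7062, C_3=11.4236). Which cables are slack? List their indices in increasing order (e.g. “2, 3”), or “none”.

i=1: geometric 11.0680 vs commanded 11.0679 ⇒ taut
i=2: geometric 1.5811 vs commanded 2.7062 ⇒ slack
i=3: geometric 11.4237 vs commanded 11.4236 ⇒ taut

2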